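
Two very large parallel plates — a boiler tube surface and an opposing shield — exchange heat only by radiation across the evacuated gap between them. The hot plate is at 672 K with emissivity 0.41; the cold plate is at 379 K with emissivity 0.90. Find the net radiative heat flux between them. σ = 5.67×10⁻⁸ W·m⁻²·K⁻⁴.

For two infinite grey parallel plates, q = σ(T₁⁴ − T₂⁴)/(1/ε₁ + 1/ε₂ − 1).
T₁⁴ − T₂⁴ = 2.039×10¹¹ − 2.063×10¹⁰ = 1.833×10¹¹ K⁴.
1/ε₁ + 1/ε₂ − 1 = 2.439 + 1.111 − 1 = 2.550.
q = 5.67×10⁻⁸ × 1.833×10¹¹ / 2.550.

q ≈ 4080 W/m²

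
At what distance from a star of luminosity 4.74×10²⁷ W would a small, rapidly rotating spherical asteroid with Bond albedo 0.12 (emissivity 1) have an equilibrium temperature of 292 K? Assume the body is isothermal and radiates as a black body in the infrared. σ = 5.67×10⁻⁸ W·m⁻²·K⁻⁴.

d ≈ 4.49×10¹¹ m

For an isothermal black-emitting sphere, (1−a)S·πr² = σ·4πr²·T⁴ ⇒ S = 4σT⁴/(1−a).
S = 4·5.67×10⁻⁸·(292)⁴/0.880 = 1874 W/m².
Flux falls as S = L/(4πd²), so d = √(L/(4πS)) = √(4.74×10²⁷/(4π·1874)).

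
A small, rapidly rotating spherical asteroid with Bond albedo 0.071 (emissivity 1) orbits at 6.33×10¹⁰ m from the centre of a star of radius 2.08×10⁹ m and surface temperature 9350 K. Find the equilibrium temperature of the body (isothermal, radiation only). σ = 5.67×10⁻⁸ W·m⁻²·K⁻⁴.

T ≈ 1180 K

The star's surface emits σT_*⁴; at distance d the flux is S = σT_*⁴(R_*/d)².
S = 5.67×10⁻⁸·(9350)⁴·(2.08×10⁹/6.33×10¹⁰)² = 4.679×10⁵ W/m².
For an isothermal sphere T⁴ = (1−a)S/(4σ) = 1.917×10¹² K⁴.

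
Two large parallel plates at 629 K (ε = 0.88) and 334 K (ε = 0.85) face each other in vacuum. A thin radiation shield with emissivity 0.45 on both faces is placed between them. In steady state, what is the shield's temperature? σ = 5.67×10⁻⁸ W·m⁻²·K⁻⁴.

In steady state the net flux on the hot side equals that on the cold side.
σ(T₁⁴−T_s⁴)/D₁ = σ(T_s⁴−T₂⁴)/D₂, with D₁ = 1/ε₁+1/ε_s−1 = 2.359, D₂ = 1/ε_s+1/ε₂−1 = 2.399.
Solve for T_s⁴: T_s⁴ = (D₂·T₁⁴ + D₁·T₂⁴)/(D₁+D₂) = 8.510×10¹⁰ K⁴.

T_s ≈ 540 K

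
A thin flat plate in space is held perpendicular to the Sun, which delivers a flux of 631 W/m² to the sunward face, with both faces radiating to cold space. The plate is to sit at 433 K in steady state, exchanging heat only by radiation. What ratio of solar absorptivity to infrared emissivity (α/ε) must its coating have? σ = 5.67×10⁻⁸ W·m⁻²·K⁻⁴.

Balance: αS·A = εσ·2A·T⁴ ⇒ α/ε = 2σT⁴/S.
α/ε = 2·5.67×10⁻⁸·(433)⁴/631 = 2·5.67×10⁻⁸·3.515×10¹⁰/631.

α/ε ≈ 6.32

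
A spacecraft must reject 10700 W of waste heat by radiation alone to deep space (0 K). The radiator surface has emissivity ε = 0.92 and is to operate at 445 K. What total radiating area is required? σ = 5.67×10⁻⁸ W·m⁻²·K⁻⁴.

P = εσA T⁴ ⇒ A = P/(εσT⁴).
T⁴ = 3.921×10¹⁰ K⁴.
A = 10700/(0.92 × 5.67×10⁻⁸ × 3.921×10¹⁰).

A ≈ 5.23 m²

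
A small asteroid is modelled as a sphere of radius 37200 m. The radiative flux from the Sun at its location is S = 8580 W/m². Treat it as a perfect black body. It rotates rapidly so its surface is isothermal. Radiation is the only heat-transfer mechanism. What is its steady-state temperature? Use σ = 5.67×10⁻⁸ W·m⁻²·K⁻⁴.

T ≈ 441 K

At equilibrium, absorbed power = emitted power.
Absorbing cross-section = πr² = 4.347×10⁹ m²; emitting surface = 4πr² = 1.739×10¹⁰ m² (ratio 4).
S·A_cross = εσ·A_surf·T⁴  ⇒  T⁴ = S/(4σ).
T⁴ = 1.00·8580/(4·5.67×10⁻⁸) = 3.783×10¹⁰ K⁴.
T = (3.783×10¹⁰)^(1/4).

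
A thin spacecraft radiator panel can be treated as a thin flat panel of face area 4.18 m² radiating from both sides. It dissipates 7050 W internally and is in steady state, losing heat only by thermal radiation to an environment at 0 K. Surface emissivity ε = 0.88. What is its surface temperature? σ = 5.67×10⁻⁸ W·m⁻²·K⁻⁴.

Steady state: internal power = radiated power, P = εσA T⁴.
Radiating area A = 2·4.18 = 8.360 m².
T⁴ = P/(εσA) = 7050/(0.88·5.67×10⁻⁸·8.360) = 1.690×10¹⁰ K⁴.
T = (1.690×10¹⁰)^(1/4).

T ≈ 361 K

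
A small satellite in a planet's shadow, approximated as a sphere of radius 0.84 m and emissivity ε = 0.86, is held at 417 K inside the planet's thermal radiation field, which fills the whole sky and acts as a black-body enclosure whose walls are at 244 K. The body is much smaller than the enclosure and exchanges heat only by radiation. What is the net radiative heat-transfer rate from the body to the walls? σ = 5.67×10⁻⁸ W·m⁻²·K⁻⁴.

P_net ≈ 11500 W

For a small grey body in a large enclosure: P_net = εσA(T_body⁴ − T_wall⁴).
A = 4πr² = 8.867 m²; T_body⁴ − T_wall⁴ = 3.024×10¹⁰ − 3.545×10⁹ = 2.669×10¹⁰ K⁴.
|P_net| = 0.86·5.67×10⁻⁸·8.867·2.669×10¹⁰.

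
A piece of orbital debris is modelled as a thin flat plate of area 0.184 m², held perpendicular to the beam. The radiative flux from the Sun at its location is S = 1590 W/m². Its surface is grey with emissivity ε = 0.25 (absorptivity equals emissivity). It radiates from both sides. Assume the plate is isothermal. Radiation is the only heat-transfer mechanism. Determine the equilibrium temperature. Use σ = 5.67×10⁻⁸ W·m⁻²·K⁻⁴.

T ≈ 344 K

At equilibrium, absorbed power = emitted power.
Absorbing cross-section = A = 0.1840 m²; emitting surface = 2A = 0.3680 m² (ratio 2).
εS·A_cross = εσ·A_surf·T⁴  ⇒  T⁴ = S/(2σ)   (ε cancels).
T⁴ = 1590/(2·5.67×10⁻⁸) = 1.402×10¹⁰ K⁴.
T = (1.402×10¹⁰)^(1/4).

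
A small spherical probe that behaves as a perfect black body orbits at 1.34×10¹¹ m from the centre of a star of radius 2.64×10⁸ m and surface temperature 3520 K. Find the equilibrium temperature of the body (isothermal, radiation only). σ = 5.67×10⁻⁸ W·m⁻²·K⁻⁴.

T ≈ 110 K

The star's surface emits σT_*⁴; at distance d the flux is S = σT_*⁴(R_*/d)².
S = 5.67×10⁻⁸·(3520)⁴·(2.64×10⁸/1.34×10¹¹)² = 33.79 W/m².
For an isothermal sphere T⁴ = (1−a)S/(4σ) = 1.490×10⁸ K⁴.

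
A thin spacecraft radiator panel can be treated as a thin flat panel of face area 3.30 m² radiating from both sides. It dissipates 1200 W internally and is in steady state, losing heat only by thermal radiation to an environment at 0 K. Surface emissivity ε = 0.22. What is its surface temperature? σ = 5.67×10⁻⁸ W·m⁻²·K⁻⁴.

T ≈ 347 K

Steady state: internal power = radiated power, P = εσA T⁴.
Radiating area A = 2·3.30 = 6.600 m².
T⁴ = P/(εσA) = 1200/(0.22·5.67×10⁻⁸·6.600) = 1.458×10¹⁰ K⁴.
T = (1.458×10¹⁰)^(1/4).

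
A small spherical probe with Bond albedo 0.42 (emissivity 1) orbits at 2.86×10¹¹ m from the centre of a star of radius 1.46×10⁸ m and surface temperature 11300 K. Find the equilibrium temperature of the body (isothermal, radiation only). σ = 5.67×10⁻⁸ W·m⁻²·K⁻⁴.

T ≈ 158 K

The star's surface emits σT_*⁴; at distance d the flux is S = σT_*⁴(R_*/d)².
S = 5.67×10⁻⁸·(11300)⁴·(1.46×10⁸/2.86×10¹¹)² = 240.9 W/m².
For an isothermal sphere T⁴ = (1−a)S/(4σ) = 6.161×10⁸ K⁴.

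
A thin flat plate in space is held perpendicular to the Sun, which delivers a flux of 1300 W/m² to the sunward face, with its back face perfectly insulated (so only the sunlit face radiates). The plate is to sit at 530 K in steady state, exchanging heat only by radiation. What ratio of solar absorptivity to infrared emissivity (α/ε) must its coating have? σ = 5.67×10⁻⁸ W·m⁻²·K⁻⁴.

α/ε ≈ 3.44

Balance: αS·A = εσ·1A·T⁴ ⇒ α/ε = σT⁴/S.
α/ε = 5.67×10⁻⁸·(530)⁴/1300 = 5.67×10⁻⁸·7.890×10¹⁰/1300.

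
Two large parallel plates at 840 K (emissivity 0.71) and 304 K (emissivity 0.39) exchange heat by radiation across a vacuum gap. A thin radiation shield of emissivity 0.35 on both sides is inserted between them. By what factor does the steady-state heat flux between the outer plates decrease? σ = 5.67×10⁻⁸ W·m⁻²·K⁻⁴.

factor ≈ 2.59

Without shield: q₀ = σΔ(T⁴)/(1/ε₁+1/ε₂−1) with denominator 2.973.
With shield the two gaps are in series; the resistances add: (1/ε₁+1/ε_s−1)+(1/ε_s+1/ε₂−1) = 3.266+4.421 = 7.687.
Heat-flux ratio q₀/q = 7.687/2.973.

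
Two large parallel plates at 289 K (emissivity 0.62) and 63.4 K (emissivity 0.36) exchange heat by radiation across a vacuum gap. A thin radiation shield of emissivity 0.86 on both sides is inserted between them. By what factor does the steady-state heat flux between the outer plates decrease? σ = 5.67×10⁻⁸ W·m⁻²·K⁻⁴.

factor ≈ 1.39

Without shield: q₀ = σΔ(T⁴)/(1/ε₁+1/ε₂−1) with denominator 3.391.
With shield the two gaps are in series; the resistances add: (1/ε₁+1/ε_s−1)+(1/ε_s+1/ε₂−1) = 1.776+2.941 = 4.716.
Heat-flux ratio q₀/q = 4.716/3.391.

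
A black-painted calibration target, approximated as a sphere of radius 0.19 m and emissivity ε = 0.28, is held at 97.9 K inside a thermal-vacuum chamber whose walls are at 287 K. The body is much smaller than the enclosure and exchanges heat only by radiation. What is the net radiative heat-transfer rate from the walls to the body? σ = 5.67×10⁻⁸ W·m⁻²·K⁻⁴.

For a small grey body in a large enclosure: P_net = εσA(T_body⁴ − T_wall⁴).
A = 4πr² = 0.4536 m²; T_body⁴ − T_wall⁴ = 9.186×10⁷ − 6.785×10⁹ = -6.693×10⁹ K⁴.
|P_net| = 0.28·5.67×10⁻⁸·0.4536·6.693×10⁹.

P_net ≈ 48.2 W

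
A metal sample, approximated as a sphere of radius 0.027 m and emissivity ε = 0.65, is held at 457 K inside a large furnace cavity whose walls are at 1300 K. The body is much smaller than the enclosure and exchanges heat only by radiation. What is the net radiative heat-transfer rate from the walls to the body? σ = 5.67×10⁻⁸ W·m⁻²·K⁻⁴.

For a small grey body in a large enclosure: P_net = εσA(T_body⁴ − T_wall⁴).
A = 4πr² = 0.009161 m²; T_body⁴ − T_wall⁴ = 4.362×10¹⁰ − 2.856×10¹² = -2.812×10¹² K⁴.
|P_net| = 0.65·5.67×10⁻⁸·0.009161·2.812×10¹².

P_net ≈ 950 W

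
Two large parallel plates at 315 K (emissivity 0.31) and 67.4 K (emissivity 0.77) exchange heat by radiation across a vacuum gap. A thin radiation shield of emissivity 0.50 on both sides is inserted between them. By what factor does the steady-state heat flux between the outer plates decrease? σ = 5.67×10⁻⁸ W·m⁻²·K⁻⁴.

factor ≈ 1.85

Without shield: q₀ = σΔ(T⁴)/(1/ε₁+1/ε₂−1) with denominator 3.525.
With shield the two gaps are in series; the resistances add: (1/ε₁+1/ε_s−1)+(1/ε_s+1/ε₂−1) = 4.226+2.299 = 6.525.
Heat-flux ratio q₀/q = 6.525/3.525.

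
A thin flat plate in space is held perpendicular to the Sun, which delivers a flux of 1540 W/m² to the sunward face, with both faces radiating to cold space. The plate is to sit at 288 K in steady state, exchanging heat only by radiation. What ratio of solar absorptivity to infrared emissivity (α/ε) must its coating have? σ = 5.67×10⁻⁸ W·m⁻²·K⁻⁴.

Balance: αS·A = εσ·2A·T⁴ ⇒ α/ε = 2σT⁴/S.
α/ε = 2·5.67×10⁻⁸·(288)⁴/1540 = 2·5.67×10⁻⁸·6.880×10⁹/1540.

α/ε ≈ 0.507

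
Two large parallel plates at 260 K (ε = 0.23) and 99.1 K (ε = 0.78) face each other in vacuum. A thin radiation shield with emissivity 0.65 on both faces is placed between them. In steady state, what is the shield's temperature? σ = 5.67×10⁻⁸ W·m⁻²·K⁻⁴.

T_s ≈ 190 K

In steady state the net flux on the hot side equals that on the cold side.
σ(T₁⁴−T_s⁴)/D₁ = σ(T_s⁴−T₂⁴)/D₂, with D₁ = 1/ε₁+1/ε_s−1 = 4.886, D₂ = 1/ε_s+1/ε₂−1 = 1.821.
Solve for T_s⁴: T_s⁴ = (D₂·T₁⁴ + D₁·T₂⁴)/(D₁+D₂) = 1.311×10⁹ K⁴.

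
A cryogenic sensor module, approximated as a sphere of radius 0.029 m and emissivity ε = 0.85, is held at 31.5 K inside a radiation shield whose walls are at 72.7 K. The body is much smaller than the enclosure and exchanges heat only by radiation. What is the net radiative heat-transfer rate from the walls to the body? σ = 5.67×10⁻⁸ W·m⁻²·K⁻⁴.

For a small grey body in a large enclosure: P_net = εσA(T_body⁴ − T_wall⁴).
A = 4πr² = 0.01057 m²; T_body⁴ − T_wall⁴ = 9.846×10⁵ − 2.793×10⁷ = -2.695×10⁷ K⁴.
|P_net| = 0.85·5.67×10⁻⁸·0.01057·2.695×10⁷.

P_net ≈ 0.0137 W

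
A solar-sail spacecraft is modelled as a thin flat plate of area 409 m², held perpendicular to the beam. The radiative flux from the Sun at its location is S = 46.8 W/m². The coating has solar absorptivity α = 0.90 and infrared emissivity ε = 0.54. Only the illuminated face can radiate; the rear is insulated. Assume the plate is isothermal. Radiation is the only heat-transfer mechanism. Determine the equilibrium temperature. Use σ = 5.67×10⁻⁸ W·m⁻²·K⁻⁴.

At equilibrium, absorbed power = emitted power.
Absorbing cross-section = A = 409.0 m²; emitting surface = A = 409.0 m² (ratio 1).
αS·A_cross = εσ·A_surf·T⁴  ⇒  T⁴ = αS/(ε·1σ).
T⁴ = 0.900·46.8/(0.54·1·5.67×10⁻⁸) = 1.376×10⁹ K⁴.
T = (1.376×10⁹)^(1/4).

T ≈ 193 K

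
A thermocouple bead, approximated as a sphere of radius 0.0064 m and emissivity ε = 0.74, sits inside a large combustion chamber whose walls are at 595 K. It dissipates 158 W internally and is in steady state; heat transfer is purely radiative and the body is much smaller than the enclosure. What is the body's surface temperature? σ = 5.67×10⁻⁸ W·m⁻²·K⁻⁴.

T ≈ 1650 K

For a small grey body in a large enclosure, net radiated power = εσA(T⁴ − T_w⁴).
Steady state: P = εσA(T⁴ − T_w⁴) with A = 4πr² = 5.147×10⁻⁴ m².
T⁴ = P/(εσA) + T_w⁴ = 158/(0.74·5.67×10⁻⁸·5.147×10⁻⁴) + (595)⁴
    = 7.316×10¹² + 1.253×10¹¹ = 7.441×10¹² K⁴.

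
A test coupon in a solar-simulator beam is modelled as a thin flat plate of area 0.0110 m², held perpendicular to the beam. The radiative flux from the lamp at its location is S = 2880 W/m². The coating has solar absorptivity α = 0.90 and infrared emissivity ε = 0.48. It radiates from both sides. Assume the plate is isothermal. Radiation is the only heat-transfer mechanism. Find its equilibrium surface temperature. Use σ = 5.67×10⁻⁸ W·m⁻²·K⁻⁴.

T ≈ 467 K

At equilibrium, absorbed power = emitted power.
Absorbing cross-section = A = 0.01100 m²; emitting surface = 2A = 0.02200 m² (ratio 2).
αS·A_cross = εσ·A_surf·T⁴  ⇒  T⁴ = αS/(ε·2σ).
T⁴ = 0.900·2880/(0.48·2·5.67×10⁻⁸) = 4.762×10¹⁰ K⁴.
T = (4.762×10¹⁰)^(1/4).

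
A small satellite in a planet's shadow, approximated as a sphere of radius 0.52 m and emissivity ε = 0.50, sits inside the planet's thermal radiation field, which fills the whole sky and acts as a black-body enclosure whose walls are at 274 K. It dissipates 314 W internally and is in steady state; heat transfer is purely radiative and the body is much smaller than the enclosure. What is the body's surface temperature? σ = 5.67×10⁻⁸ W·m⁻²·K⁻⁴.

For a small grey body in a large enclosure, net radiated power = εσA(T⁴ − T_w⁴).
Steady state: P = εσA(T⁴ − T_w⁴) with A = 4πr² = 3.398 m².
T⁴ = P/(εσA) + T_w⁴ = 314/(0.50·5.67×10⁻⁸·3.398) + (274)⁴
    = 3.260×10⁹ + 5.636×10⁹ = 8.896×10⁹ K⁴.

T ≈ 307 K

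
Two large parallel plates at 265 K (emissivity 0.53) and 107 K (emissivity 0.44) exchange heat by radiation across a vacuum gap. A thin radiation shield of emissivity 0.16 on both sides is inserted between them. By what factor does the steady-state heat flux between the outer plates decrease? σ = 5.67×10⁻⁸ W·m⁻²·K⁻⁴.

Without shield: q₀ = σΔ(T⁴)/(1/ε₁+1/ε₂−1) with denominator 3.160.
With shield the two gaps are in series; the resistances add: (1/ε₁+1/ε_s−1)+(1/ε_s+1/ε₂−1) = 7.137+7.523 = 14.66.
Heat-flux ratio q₀/q = 14.66/3.160.

factor ≈ 4.64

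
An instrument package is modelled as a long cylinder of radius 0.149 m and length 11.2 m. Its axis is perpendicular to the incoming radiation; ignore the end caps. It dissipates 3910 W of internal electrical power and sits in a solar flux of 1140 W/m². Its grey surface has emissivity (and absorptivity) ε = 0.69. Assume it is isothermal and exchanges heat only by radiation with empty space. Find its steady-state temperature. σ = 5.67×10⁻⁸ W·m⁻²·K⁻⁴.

T ≈ 355 K

At steady state, absorbed solar power + internal power = radiated power.
Absorbed: α·S·A_cross = 0.69·1140·3.338 = 2625 W (cross-section 2rL).
Total input = 2625 + 3910 = 6535 W.
Radiated: εσ·A_surf·T⁴ with A_surf = 2πrL = 10.49 m².
T⁴ = 6535/(0.69·5.67×10⁻⁸·10.49) = 1.593×10¹⁰ K⁴.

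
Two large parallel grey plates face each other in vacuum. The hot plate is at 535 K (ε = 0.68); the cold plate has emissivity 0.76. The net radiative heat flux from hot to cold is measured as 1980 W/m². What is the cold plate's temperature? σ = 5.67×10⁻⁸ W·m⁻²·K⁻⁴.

q = σ(T₁⁴ − T₂⁴)/(1/ε₁ + 1/ε₂ − 1); denominator = 1.786.
T₂⁴ = T₁⁴ − q·(1/ε₁+1/ε₂−1)/σ = 8.192×10¹⁰ − 1980·1.786/5.67×10⁻⁸
    = 1.954×10¹⁰ K⁴.

T₂ ≈ 374 K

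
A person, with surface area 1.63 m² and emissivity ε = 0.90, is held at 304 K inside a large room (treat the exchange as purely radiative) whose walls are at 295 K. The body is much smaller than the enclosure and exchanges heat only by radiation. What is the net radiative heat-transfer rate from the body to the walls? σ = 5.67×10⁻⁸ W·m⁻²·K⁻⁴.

For a small grey body in a large enclosure: P_net = εσA(T_body⁴ − T_wall⁴).
A = 1.63 m²; T_body⁴ − T_wall⁴ = 8.541×10⁹ − 7.573×10⁹ = 9.674×10⁸ K⁴.
|P_net| = 0.90·5.67×10⁻⁸·1.630·9.674×10⁸.

P_net ≈ 80.5 W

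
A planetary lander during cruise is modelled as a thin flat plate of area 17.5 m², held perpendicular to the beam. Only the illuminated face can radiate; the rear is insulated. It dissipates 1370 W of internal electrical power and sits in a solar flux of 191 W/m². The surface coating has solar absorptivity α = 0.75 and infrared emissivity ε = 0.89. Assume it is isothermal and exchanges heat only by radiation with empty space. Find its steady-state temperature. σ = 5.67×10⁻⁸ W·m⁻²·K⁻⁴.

T ≈ 257 K

At steady state, absorbed solar power + internal power = radiated power.
Absorbed: α·S·A_cross = 0.75·191·17.50 = 2507 W (cross-section A).
Total input = 2507 + 1370 = 3877 W.
Radiated: εσ·A_surf·T⁴ with A_surf = A = 17.50 m².
T⁴ = 3877/(0.89·5.67×10⁻⁸·17.50) = 4.390×10⁹ K⁴.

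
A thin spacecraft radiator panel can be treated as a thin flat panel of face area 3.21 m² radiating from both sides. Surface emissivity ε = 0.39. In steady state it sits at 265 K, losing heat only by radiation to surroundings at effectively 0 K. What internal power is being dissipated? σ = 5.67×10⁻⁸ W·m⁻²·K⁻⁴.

P ≈ 700 W

Steady state: P = εσA T⁴.
A = 2·3.21 = 6.420 m²; T⁴ = (265)⁴ = 4.932×10⁹ K⁴.
P = 0.39 × 5.67×10⁻⁸ × 6.420 × 4.932×10⁹.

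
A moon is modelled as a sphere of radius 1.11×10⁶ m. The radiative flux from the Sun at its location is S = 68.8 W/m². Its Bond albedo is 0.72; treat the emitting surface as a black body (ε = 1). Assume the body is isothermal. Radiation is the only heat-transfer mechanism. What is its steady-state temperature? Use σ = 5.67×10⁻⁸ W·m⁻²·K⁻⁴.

T ≈ 96.0 K

At equilibrium, absorbed power = emitted power.
Absorbing cross-section = πr² = 3.871×10¹² m²; emitting surface = 4πr² = 1.548×10¹³ m² (ratio 4).
(1−a)S·A_cross = εσ·A_surf·T⁴  ⇒  T⁴ = (1−a)S/(4σ).
T⁴ = 0.280·68.8/(4·5.67×10⁻⁸) = 8.494×10⁷ K⁴.
T = (8.494×10⁷)^(1/4).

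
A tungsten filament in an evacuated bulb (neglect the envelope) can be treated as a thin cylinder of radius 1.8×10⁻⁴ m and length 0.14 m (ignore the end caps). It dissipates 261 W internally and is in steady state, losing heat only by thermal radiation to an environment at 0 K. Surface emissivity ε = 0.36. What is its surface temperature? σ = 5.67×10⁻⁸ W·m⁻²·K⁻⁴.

T ≈ 3000 K

Steady state: internal power = radiated power, P = εσA T⁴.
Radiating area A = 2πrL = 1.583×10⁻⁴ m².
T⁴ = P/(εσA) = 261/(0.36·5.67×10⁻⁸·1.583×10⁻⁴) = 8.076×10¹³ K⁴.
T = (8.076×10¹³)^(1/4).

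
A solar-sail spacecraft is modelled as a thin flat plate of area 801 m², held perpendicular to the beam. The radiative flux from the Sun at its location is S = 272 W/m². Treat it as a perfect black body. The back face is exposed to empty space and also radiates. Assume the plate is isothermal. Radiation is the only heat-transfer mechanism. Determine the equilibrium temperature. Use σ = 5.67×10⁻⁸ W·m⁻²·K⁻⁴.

T ≈ 221 K

At equilibrium, absorbed power = emitted power.
Absorbing cross-section = A = 801.0 m²; emitting surface = 2A = 1602 m² (ratio 2).
S·A_cross = εσ·A_surf·T⁴  ⇒  T⁴ = S/(2σ).
T⁴ = 1.00·272/(2·5.67×10⁻⁸) = 2.399×10⁹ K⁴.
T = (2.399×10⁹)^(1/4).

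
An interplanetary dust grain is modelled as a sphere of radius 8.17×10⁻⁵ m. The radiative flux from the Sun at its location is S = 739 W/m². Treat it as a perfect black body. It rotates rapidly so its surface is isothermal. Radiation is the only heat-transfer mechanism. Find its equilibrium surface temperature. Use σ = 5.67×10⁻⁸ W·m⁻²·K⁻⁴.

At equilibrium, absorbed power = emitted power.
Absorbing cross-section = πr² = 2.097×10⁻⁸ m²; emitting surface = 4πr² = 8.388×10⁻⁸ m² (ratio 4).
S·A_cross = εσ·A_surf·T⁴  ⇒  T⁴ = S/(4σ).
T⁴ = 1.00·739/(4·5.67×10⁻⁸) = 3.258×10⁹ K⁴.
T = (3.258×10⁹)^(1/4).

T ≈ 239 K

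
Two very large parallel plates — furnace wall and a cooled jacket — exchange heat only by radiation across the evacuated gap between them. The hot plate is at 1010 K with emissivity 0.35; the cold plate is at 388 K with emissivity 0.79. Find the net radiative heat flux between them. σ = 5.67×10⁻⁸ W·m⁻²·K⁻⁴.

For two infinite grey parallel plates, q = σ(T₁⁴ − T₂⁴)/(1/ε₁ + 1/ε₂ − 1).
T₁⁴ − T₂⁴ = 1.041×10¹² − 2.266×10¹⁰ = 1.018×10¹² K⁴.
1/ε₁ + 1/ε₂ − 1 = 2.857 + 1.266 − 1 = 3.123.
q = 5.67×10⁻⁸ × 1.018×10¹² / 3.123.

q ≈ 18500 W/m²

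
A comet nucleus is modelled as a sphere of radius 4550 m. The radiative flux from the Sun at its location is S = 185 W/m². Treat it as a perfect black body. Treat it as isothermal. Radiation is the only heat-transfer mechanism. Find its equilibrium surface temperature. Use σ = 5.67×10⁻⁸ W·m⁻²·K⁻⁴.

T ≈ 169 K

At equilibrium, absorbed power = emitted power.
Absorbing cross-section = πr² = 6.504×10⁷ m²; emitting surface = 4πr² = 2.602×10⁸ m² (ratio 4).
S·A_cross = εσ·A_surf·T⁴  ⇒  T⁴ = S/(4σ).
T⁴ = 1.00·185/(4·5.67×10⁻⁸) = 8.157×10⁸ K⁴.
T = (8.157×10⁸)^(1/4).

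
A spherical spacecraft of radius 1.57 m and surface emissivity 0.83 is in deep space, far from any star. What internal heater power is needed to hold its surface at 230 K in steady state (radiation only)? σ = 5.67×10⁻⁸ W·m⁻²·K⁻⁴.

P ≈ 4080 W

P = εσ·4πr²·T⁴.
4πr² = 30.97 m²; T⁴ = 2.798×10⁹ K⁴.
P = 0.83·5.67×10⁻⁸·30.97·2.798×10⁹.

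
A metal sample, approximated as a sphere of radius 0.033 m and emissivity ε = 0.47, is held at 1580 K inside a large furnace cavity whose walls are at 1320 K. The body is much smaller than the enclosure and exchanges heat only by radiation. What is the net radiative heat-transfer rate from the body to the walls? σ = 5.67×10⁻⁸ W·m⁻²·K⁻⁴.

P_net ≈ 1170 W

For a small grey body in a large enclosure: P_net = εσA(T_body⁴ − T_wall⁴).
A = 4πr² = 0.01368 m²; T_body⁴ − T_wall⁴ = 6.232×10¹² − 3.036×10¹² = 3.196×10¹² K⁴.
|P_net| = 0.47·5.67×10⁻⁸·0.01368·3.196×10¹².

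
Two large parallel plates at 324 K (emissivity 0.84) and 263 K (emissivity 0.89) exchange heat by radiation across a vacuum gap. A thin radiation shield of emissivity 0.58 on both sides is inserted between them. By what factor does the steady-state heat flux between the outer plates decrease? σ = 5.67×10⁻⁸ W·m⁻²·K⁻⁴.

factor ≈ 2.86

Without shield: q₀ = σΔ(T⁴)/(1/ε₁+1/ε₂−1) with denominator 1.314.
With shield the two gaps are in series; the resistances add: (1/ε₁+1/ε_s−1)+(1/ε_s+1/ε₂−1) = 1.915+1.848 = 3.762.
Heat-flux ratio q₀/q = 3.762/1.314.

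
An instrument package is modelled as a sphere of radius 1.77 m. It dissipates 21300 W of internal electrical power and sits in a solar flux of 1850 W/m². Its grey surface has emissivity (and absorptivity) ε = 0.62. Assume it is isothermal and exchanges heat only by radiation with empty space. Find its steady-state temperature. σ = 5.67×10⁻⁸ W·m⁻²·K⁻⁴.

At steady state, absorbed solar power + internal power = radiated power.
Absorbed: α·S·A_cross = 0.62·1850·9.842 = 11290 W (cross-section πr²).
Total input = 11290 + 21300 = 32590 W.
Radiated: εσ·A_surf·T⁴ with A_surf = 4πr² = 39.37 m².
T⁴ = 32590/(0.62·5.67×10⁻⁸·39.37) = 2.355×10¹⁰ K⁴.

T ≈ 392 K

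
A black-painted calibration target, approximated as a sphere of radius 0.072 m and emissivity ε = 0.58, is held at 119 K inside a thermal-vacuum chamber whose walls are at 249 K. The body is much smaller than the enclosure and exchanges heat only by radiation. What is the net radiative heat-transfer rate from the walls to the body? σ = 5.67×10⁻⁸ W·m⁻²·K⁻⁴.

P_net ≈ 7.81 W

For a small grey body in a large enclosure: P_net = εσA(T_body⁴ − T_wall⁴).
A = 4πr² = 0.06514 m²; T_body⁴ − T_wall⁴ = 2.005×10⁸ − 3.844×10⁹ = -3.644×10⁹ K⁴.
|P_net| = 0.58·5.67×10⁻⁸·0.06514·3.644×10⁹.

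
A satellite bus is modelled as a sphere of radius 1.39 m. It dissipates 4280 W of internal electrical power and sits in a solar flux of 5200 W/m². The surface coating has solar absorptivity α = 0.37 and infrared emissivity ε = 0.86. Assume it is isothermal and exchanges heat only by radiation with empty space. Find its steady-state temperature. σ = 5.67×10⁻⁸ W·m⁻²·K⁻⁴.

T ≈ 341 K

At steady state, absorbed solar power + internal power = radiated power.
Absorbed: α·S·A_cross = 0.37·5200·6.070 = 11680 W (cross-section πr²).
Total input = 11680 + 4280 = 15960 W.
Radiated: εσ·A_surf·T⁴ with A_surf = 4πr² = 24.28 m².
T⁴ = 15960/(0.86·5.67×10⁻⁸·24.28) = 1.348×10¹⁰ K⁴.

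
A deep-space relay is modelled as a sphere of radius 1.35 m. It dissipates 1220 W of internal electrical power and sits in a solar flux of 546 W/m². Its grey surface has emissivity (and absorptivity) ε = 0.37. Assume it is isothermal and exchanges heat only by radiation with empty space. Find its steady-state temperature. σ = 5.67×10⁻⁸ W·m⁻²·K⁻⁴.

At steady state, absorbed solar power + internal power = radiated power.
Absorbed: α·S·A_cross = 0.37·546·5.726 = 1157 W (cross-section πr²).
Total input = 1157 + 1220 = 2377 W.
Radiated: εσ·A_surf·T⁴ with A_surf = 4πr² = 22.90 m².
T⁴ = 2377/(0.37·5.67×10⁻⁸·22.90) = 4.947×10⁹ K⁴.

T ≈ 265 K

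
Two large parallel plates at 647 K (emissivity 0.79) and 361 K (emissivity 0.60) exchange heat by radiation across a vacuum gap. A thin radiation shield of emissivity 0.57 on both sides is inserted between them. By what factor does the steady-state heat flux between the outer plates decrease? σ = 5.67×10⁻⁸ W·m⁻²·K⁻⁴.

factor ≈ 2.30

Without shield: q₀ = σΔ(T⁴)/(1/ε₁+1/ε₂−1) with denominator 1.932.
With shield the two gaps are in series; the resistances add: (1/ε₁+1/ε_s−1)+(1/ε_s+1/ε₂−1) = 2.020+2.421 = 4.441.
Heat-flux ratio q₀/q = 4.441/1.932.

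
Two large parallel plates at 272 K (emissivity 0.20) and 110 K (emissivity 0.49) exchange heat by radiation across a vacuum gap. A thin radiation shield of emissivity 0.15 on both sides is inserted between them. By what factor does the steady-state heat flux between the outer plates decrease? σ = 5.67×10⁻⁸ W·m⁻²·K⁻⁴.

Without shield: q₀ = σΔ(T⁴)/(1/ε₁+1/ε₂−1) with denominator 6.041.
With shield the two gaps are in series; the resistances add: (1/ε₁+1/ε_s−1)+(1/ε_s+1/ε₂−1) = 10.67+7.707 = 18.37.
Heat-flux ratio q₀/q = 18.37/6.041.

factor ≈ 3.04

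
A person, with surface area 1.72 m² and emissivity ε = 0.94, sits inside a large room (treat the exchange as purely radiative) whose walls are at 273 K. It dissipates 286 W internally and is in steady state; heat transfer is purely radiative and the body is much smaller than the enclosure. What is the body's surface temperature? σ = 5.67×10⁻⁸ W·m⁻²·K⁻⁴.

For a small grey body in a large enclosure, net radiated power = εσA(T⁴ − T_w⁴).
Steady state: P = εσA(T⁴ − T_w⁴) with A = 1.72 m².
T⁴ = P/(εσA) + T_w⁴ = 286/(0.94·5.67×10⁻⁸·1.720) + (273)⁴
    = 3.120×10⁹ + 5.555×10⁹ = 8.674×10⁹ K⁴.

T ≈ 305 K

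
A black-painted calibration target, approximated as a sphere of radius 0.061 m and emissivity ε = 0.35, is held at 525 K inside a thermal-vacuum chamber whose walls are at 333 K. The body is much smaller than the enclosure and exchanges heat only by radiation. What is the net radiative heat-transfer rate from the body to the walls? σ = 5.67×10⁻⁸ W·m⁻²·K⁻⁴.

For a small grey body in a large enclosure: P_net = εσA(T_body⁴ − T_wall⁴).
A = 4πr² = 0.04676 m²; T_body⁴ − T_wall⁴ = 7.597×10¹⁰ − 1.230×10¹⁰ = 6.367×10¹⁰ K⁴.
|P_net| = 0.35·5.67×10⁻⁸·0.04676·6.367×10¹⁰.

P_net ≈ 59.1 W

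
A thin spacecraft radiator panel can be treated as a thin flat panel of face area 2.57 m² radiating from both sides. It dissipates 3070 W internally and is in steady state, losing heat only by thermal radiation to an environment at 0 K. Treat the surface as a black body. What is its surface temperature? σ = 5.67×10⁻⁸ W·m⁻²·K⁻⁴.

T ≈ 320 K

Steady state: internal power = radiated power, P = εσA T⁴.
Radiating area A = 2·2.57 = 5.140 m².
T⁴ = P/(εσA) = 3070/(1.0·5.67×10⁻⁸·5.140) = 1.053×10¹⁰ K⁴.
T = (1.053×10¹⁰)^(1/4).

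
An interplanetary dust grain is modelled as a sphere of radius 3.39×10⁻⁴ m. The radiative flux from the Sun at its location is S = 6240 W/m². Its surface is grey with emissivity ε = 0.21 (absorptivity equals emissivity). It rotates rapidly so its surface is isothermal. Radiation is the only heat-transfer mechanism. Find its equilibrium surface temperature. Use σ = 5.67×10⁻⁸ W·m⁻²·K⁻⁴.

At equilibrium, absorbed power = emitted power.
Absorbing cross-section = πr² = 3.610×10⁻⁷ m²; emitting surface = 4πr² = 1.444×10⁻⁶ m² (ratio 4).
εS·A_cross = εσ·A_surf·T⁴  ⇒  T⁴ = S/(4σ)   (ε cancels).
T⁴ = 6240/(4·5.67×10⁻⁸) = 2.751×10¹⁰ K⁴.
T = (2.751×10¹⁰)^(1/4).

T ≈ 407 K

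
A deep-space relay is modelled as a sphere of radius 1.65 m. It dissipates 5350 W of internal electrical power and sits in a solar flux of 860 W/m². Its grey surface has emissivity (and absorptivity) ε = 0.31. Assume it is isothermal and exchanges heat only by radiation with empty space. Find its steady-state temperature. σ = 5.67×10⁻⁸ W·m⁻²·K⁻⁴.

At steady state, absorbed solar power + internal power = radiated power.
Absorbed: α·S·A_cross = 0.31·860·8.553 = 2280 W (cross-section πr²).
Total input = 2280 + 5350 = 7630 W.
Radiated: εσ·A_surf·T⁴ with A_surf = 4πr² = 34.21 m².
T⁴ = 7630/(0.31·5.67×10⁻⁸·34.21) = 1.269×10¹⁰ K⁴.

T ≈ 336 K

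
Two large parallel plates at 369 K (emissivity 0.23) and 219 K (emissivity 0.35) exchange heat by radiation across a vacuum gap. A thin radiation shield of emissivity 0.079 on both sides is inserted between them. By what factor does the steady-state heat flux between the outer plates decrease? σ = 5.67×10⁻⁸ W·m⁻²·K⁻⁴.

factor ≈ 4.92

Without shield: q₀ = σΔ(T⁴)/(1/ε₁+1/ε₂−1) with denominator 6.205.
With shield the two gaps are in series; the resistances add: (1/ε₁+1/ε_s−1)+(1/ε_s+1/ε₂−1) = 16.01+14.52 = 30.52.
Heat-flux ratio q₀/q = 30.52/6.205.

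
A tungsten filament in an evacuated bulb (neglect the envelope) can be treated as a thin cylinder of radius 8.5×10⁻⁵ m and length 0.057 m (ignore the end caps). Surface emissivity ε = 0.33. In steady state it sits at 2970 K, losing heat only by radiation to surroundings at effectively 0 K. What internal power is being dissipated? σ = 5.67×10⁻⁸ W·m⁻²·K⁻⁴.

Steady state: P = εσA T⁴.
A = 2πrL = 3.044×10⁻⁵ m²; T⁴ = (2970)⁴ = 7.781×10¹³ K⁴.
P = 0.33 × 5.67×10⁻⁸ × 3.044×10⁻⁵ × 7.781×10¹³.

P ≈ 44.3 W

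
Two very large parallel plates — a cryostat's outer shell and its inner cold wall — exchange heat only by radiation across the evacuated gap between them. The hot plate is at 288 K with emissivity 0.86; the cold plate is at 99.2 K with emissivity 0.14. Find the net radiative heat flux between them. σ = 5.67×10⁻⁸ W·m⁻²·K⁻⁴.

q ≈ 52.6 W/m²

For two infinite grey parallel plates, q = σ(T₁⁴ − T₂⁴)/(1/ε₁ + 1/ε₂ − 1).
T₁⁴ − T₂⁴ = 6.880×10⁹ − 9.684×10⁷ = 6.783×10⁹ K⁴.
1/ε₁ + 1/ε₂ − 1 = 1.163 + 7.143 − 1 = 7.306.
q = 5.67×10⁻⁸ × 6.783×10⁹ / 7.306.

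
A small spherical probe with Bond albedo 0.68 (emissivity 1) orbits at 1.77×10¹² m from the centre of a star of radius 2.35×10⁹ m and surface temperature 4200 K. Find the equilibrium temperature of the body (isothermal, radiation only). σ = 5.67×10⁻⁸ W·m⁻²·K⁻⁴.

The star's surface emits σT_*⁴; at distance d the flux is S = σT_*⁴(R_*/d)².
S = 5.67×10⁻⁸·(4200)⁴·(2.35×10⁹/1.77×10¹²)² = 31.10 W/m².
For an isothermal sphere T⁴ = (1−a)S/(4σ) = 4.388×10⁷ K⁴.

T ≈ 81.4 K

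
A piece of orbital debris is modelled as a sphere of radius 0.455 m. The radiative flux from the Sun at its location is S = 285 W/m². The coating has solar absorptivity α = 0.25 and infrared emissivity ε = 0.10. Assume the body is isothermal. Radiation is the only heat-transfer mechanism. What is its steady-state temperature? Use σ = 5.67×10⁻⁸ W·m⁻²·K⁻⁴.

T ≈ 237 K

At equilibrium, absorbed power = emitted power.
Absorbing cross-section = πr² = 0.6504 m²; emitting surface = 4πr² = 2.602 m² (ratio 4).
αS·A_cross = εσ·A_surf·T⁴  ⇒  T⁴ = αS/(ε·4σ).
T⁴ = 0.250·285/(0.10·4·5.67×10⁻⁸) = 3.142×10⁹ K⁴.
T = (3.142×10⁹)^(1/4).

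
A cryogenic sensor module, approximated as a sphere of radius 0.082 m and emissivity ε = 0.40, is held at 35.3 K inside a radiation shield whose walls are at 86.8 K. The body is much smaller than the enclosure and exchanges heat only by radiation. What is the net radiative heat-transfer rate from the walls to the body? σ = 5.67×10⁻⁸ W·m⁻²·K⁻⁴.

P_net ≈ 0.106 W

For a small grey body in a large enclosure: P_net = εσA(T_body⁴ − T_wall⁴).
A = 4πr² = 0.08450 m²; T_body⁴ − T_wall⁴ = 1.553×10⁶ − 5.676×10⁷ = -5.521×10⁷ K⁴.
|P_net| = 0.40·5.67×10⁻⁸·0.08450·5.521×10⁷.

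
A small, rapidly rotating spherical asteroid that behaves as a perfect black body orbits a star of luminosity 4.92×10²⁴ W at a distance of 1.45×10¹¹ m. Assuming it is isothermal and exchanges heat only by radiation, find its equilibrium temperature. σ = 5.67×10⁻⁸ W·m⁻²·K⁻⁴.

First find the stellar flux at distance d: S = L/(4πd²) = 4.92×10²⁴/(4π·(1.45×10¹¹)²) = 18.62 W/m².
For an isothermal sphere, absorbed (1−a)S·πr² = emitted σ·4πr²·T⁴, so T⁴ = (1−a)S/(4σ).
T⁴ = 1.00·18.62/(4·5.67×10⁻⁸) = 8.211×10⁷ K⁴.

T ≈ 95.2 K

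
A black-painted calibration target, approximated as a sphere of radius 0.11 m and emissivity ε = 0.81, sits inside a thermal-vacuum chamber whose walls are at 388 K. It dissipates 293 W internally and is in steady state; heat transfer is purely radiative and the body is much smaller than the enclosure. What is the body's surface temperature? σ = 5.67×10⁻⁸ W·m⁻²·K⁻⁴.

For a small grey body in a large enclosure, net radiated power = εσA(T⁴ − T_w⁴).
Steady state: P = εσA(T⁴ − T_w⁴) with A = 4πr² = 0.1521 m².
T⁴ = P/(εσA) + T_w⁴ = 293/(0.81·5.67×10⁻⁸·0.1521) + (388)⁴
    = 4.196×10¹⁰ + 2.266×10¹⁰ = 6.462×10¹⁰ K⁴.

T ≈ 504 K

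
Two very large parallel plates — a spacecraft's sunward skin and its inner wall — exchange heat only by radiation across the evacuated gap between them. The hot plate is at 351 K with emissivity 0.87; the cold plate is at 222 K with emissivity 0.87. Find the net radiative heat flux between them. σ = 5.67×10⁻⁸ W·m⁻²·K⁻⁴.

For two infinite grey parallel plates, q = σ(T₁⁴ − T₂⁴)/(1/ε₁ + 1/ε₂ − 1).
T₁⁴ − T₂⁴ = 1.518×10¹⁰ − 2.429×10⁹ = 1.275×10¹⁰ K⁴.
1/ε₁ + 1/ε₂ − 1 = 1.149 + 1.149 − 1 = 1.299.
q = 5.67×10⁻⁸ × 1.275×10¹⁰ / 1.299.

q ≈ 557 W/m²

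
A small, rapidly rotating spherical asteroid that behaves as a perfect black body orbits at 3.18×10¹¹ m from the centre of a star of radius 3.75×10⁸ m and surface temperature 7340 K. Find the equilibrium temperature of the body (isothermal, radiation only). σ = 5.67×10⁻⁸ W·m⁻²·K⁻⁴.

The star's surface emits σT_*⁴; at distance d the flux is S = σT_*⁴(R_*/d)².
S = 5.67×10⁻⁸·(7340)⁴·(3.75×10⁸/3.18×10¹¹)² = 228.9 W/m².
For an isothermal sphere T⁴ = (1−a)S/(4σ) = 1.009×10⁹ K⁴.

T ≈ 178 K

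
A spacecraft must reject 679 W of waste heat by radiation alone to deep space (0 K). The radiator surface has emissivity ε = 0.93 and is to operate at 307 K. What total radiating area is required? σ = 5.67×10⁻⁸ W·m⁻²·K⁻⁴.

A ≈ 1.45 m²

P = εσA T⁴ ⇒ A = P/(εσT⁴).
T⁴ = 8.883×10⁹ K⁴.
A = 679/(0.93 × 5.67×10⁻⁸ × 8.883×10⁹).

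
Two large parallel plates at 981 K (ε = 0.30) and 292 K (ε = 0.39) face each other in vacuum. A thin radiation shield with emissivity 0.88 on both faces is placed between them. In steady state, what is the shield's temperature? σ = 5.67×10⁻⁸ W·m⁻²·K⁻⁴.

In steady state the net flux on the hot side equals that on the cold side.
σ(T₁⁴−T_s⁴)/D₁ = σ(T_s⁴−T₂⁴)/D₂, with D₁ = 1/ε₁+1/ε_s−1 = 3.470, D₂ = 1/ε_s+1/ε₂−1 = 2.700.
Solve for T_s⁴: T_s⁴ = (D₂·T₁⁴ + D₁·T₂⁴)/(D₁+D₂) = 4.094×10¹¹ K⁴.

T_s ≈ 800 K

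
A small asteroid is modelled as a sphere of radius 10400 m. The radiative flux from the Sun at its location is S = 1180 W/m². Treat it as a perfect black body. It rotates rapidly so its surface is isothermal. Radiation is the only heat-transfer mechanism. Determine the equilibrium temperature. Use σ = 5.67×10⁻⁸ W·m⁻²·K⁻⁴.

At equilibrium, absorbed power = emitted power.
Absorbing cross-section = πr² = 3.398×10⁸ m²; emitting surface = 4πr² = 1.359×10⁹ m² (ratio 4).
S·A_cross = εσ·A_surf·T⁴  ⇒  T⁴ = S/(4σ).
T⁴ = 1.00·1180/(4·5.67×10⁻⁸) = 5.203×10⁹ K⁴.
T = (5.203×10⁹)^(1/4).

T ≈ 269 K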